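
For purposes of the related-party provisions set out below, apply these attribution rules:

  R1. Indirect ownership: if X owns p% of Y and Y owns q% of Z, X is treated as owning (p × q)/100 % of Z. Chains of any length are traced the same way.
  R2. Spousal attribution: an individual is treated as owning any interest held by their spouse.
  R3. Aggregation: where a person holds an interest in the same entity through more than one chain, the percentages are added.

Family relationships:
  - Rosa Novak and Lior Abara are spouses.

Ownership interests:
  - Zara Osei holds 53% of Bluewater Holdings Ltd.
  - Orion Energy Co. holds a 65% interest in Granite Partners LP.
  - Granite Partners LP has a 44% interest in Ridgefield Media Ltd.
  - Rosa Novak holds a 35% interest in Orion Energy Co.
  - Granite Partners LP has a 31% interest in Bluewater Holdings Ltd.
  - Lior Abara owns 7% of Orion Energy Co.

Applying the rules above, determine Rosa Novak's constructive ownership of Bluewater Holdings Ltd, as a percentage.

By spousal attribution (R2), Rosa Novak is treated as also owning Lior Abara's interest in Orion Energy Co, giving 35% + 7% = 42%.
Chain via Orion Energy Co. → Granite Partners LP (R1): 42% × 65% × 31% = 8.463% of Bluewater Holdings Ltd.

8.463%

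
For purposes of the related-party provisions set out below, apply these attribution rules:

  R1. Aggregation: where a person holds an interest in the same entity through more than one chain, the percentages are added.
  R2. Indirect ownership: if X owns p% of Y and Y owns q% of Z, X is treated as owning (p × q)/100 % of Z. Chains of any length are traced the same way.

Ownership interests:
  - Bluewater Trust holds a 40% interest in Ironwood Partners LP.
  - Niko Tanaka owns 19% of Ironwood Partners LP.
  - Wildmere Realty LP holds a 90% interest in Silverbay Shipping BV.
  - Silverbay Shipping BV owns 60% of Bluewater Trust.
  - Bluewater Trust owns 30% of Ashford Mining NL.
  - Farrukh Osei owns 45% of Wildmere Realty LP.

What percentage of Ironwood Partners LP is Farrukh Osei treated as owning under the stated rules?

9.72%

Chain via Wildmere Realty LP → Silverbay Shipping BV → Bluewater Trust (R2): 45% × 90% × 60% × 40% = 9.72% of Ironwood Partners LP.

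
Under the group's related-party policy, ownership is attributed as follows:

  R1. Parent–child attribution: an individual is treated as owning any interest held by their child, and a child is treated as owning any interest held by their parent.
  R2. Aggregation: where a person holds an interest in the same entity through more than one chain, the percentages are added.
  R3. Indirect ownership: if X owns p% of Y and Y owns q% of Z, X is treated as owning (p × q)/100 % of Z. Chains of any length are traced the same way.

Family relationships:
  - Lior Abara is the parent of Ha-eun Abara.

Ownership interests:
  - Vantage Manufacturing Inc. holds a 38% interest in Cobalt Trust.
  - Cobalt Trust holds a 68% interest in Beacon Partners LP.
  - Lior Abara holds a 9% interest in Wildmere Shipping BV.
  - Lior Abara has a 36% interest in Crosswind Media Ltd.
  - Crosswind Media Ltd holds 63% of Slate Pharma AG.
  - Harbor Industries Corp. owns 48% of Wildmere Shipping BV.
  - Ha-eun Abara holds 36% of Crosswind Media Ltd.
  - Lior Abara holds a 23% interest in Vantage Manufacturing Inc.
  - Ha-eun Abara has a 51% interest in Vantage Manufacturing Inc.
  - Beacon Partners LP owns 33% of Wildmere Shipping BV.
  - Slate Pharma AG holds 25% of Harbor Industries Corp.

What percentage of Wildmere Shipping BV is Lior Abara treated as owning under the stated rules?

By parent–child attribution (R1), Lior Abara is treated as also owning Ha-eun Abara's interest in Vantage Manufacturing Inc, giving 23% + 51% = 74%.
By parent–child attribution (R1), Lior Abara is treated as also owning Ha-eun Abara's interest in Crosswind Media Ltd, giving 36% + 36% = 72%.
Chain via Vantage Manufacturing Inc. → Cobalt Trust → Beacon Partners LP (R3): 74% × 38% × 68% × 33% = 6.310128% of Wildmere Shipping BV.
Chain via Crosswind Media Ltd → Slate Pharma AG → Harbor Industries Corp. (R3): 72% × 63% × 25% × 48% = 5.4432% of Wildmere Shipping BV.
Direct interest in Wildmere Shipping BV: 9%.
Aggregating (R2): 6.310128% + 5.4432% + 9% = 20.753328%.

20.753328%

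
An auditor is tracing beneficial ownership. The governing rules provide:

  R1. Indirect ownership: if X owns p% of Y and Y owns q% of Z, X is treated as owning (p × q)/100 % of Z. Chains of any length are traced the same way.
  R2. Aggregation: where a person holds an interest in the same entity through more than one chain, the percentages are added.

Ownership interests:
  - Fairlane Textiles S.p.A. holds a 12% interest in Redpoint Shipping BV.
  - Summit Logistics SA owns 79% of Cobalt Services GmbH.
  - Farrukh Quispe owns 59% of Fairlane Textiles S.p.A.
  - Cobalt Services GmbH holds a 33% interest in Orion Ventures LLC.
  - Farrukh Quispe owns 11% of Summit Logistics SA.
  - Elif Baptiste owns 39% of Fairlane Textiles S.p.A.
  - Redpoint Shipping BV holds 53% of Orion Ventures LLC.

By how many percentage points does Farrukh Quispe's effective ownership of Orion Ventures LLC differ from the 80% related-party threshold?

Chain via Fairlane Textiles S.p.A. → Redpoint Shipping BV (R1): 59% × 12% × 53% = 3.7524% of Orion Ventures LLC.
Chain via Summit Logistics SA → Cobalt Services GmbH (R1): 11% × 79% × 33% = 2.8677% of Orion Ventures LLC.
Aggregating (R2): 3.7524% + 2.8677% = 6.6201%.
6.6201% falls short of the 80% threshold by 73.3799 percentage points.

73.3799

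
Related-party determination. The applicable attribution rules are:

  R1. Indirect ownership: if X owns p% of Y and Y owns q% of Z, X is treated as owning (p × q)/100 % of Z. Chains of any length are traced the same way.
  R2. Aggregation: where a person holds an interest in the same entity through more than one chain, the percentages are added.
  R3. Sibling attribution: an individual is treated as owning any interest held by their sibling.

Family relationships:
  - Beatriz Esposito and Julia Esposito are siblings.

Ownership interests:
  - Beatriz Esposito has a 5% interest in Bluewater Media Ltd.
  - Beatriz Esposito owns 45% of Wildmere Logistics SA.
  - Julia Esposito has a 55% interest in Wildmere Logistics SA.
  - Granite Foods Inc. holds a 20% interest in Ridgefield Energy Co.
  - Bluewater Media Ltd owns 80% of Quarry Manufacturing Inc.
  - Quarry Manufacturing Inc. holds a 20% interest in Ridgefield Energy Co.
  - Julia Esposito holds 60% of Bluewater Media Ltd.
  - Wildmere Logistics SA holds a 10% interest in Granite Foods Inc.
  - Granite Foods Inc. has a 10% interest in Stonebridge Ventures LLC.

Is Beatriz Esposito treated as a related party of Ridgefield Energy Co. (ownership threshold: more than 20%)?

By sibling attribution (R3), Beatriz Esposito is treated as also owning Julia Esposito's interest in Wildmere Logistics SA, giving 45% + 55% = 100%.
By sibling attribution (R3), Beatriz Esposito is treated as also owning Julia Esposito's interest in Bluewater Media Ltd, giving 5% + 60% = 65%.
Chain via Wildmere Logistics SA → Granite Foods Inc. (R1): 100% × 10% × 20% = 2% of Ridgefield Energy Co.
Chain via Bluewater Media Ltd → Quarry Manufacturing Inc. (R1): 65% × 80% × 20% = 10.4% of Ridgefield Energy Co.
Aggregating (R2): 2% + 10.4% = 12.4%.
12.4% does not exceed the 20% threshold, so Beatriz is not a related party to Ridgefield Energy Co.

No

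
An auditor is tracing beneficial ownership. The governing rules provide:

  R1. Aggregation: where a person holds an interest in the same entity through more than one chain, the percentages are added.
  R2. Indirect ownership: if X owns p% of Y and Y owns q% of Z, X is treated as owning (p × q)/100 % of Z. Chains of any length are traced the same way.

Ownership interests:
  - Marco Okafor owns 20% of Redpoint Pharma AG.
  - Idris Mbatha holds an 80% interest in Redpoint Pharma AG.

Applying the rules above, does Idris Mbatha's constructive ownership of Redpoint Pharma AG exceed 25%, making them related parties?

Direct interest in Redpoint Pharma AG: 80%.
80% exceeds the 25% threshold, so Idris is a related party to Redpoint Pharma AG.

Yes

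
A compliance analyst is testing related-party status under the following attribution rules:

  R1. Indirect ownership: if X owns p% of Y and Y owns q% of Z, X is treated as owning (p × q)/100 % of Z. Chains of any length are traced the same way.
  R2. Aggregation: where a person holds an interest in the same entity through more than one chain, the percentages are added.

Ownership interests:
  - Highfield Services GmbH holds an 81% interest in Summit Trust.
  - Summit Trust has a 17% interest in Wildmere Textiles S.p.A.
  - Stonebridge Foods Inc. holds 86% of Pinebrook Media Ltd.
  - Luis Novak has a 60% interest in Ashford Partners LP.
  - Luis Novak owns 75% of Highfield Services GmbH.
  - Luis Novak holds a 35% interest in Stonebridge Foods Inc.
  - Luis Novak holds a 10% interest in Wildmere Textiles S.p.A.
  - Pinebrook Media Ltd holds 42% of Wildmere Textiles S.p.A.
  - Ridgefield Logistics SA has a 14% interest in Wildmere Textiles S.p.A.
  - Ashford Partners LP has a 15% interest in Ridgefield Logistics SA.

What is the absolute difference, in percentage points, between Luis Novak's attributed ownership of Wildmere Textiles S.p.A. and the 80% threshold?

45.7705

Chain via Highfield Services GmbH → Summit Trust (R1): 75% × 81% × 17% = 10.3275% of Wildmere Textiles S.p.A.
Chain via Ashford Partners LP → Ridgefield Logistics SA (R1): 60% × 15% × 14% = 1.26% of Wildmere Textiles S.p.A.
Chain via Stonebridge Foods Inc. → Pinebrook Media Ltd (R1): 35% × 86% × 42% = 12.642% of Wildmere Textiles S.p.A.
Direct interest in Wildmere Textiles S.p.A: 10%.
Aggregating (R2): 10.3275% + 1.26% + 12.642% + 10% = 34.2295%.
34.2295% falls short of the 80% threshold by 45.7705 percentage points.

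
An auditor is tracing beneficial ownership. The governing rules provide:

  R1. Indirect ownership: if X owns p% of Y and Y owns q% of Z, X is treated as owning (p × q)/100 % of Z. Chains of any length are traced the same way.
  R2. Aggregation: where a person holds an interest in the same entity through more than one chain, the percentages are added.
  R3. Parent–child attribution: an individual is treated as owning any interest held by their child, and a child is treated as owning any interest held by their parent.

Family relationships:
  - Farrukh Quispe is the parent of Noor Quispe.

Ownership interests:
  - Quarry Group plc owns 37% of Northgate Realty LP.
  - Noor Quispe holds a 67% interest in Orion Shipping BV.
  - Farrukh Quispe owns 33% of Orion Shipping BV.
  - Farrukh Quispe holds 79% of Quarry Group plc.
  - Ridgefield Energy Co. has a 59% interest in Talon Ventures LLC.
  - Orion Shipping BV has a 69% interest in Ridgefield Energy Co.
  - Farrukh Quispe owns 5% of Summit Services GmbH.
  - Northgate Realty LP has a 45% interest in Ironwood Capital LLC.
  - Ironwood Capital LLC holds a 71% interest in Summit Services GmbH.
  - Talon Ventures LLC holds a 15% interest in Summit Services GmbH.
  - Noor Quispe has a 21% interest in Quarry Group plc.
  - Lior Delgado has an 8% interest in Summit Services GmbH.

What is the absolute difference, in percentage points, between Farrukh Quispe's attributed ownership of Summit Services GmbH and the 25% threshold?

2.072

By parent–child attribution (R3), Farrukh Quispe is treated as also owning Noor Quispe's interest in Quarry Group plc, giving 79% + 21% = 100%.
By parent–child attribution (R3), Farrukh Quispe is treated as also owning Noor Quispe's interest in Orion Shipping BV, giving 33% + 67% = 100%.
Chain via Quarry Group plc → Northgate Realty LP → Ironwood Capital LLC (R1): 100% × 37% × 45% × 71% = 11.8215% of Summit Services GmbH.
Chain via Orion Shipping BV → Ridgefield Energy Co. → Talon Ventures LLC (R1): 100% × 69% × 59% × 15% = 6.1065% of Summit Services GmbH.
Direct interest in Summit Services GmbH: 5%.
Aggregating (R2): 11.8215% + 6.1065% + 5% = 22.928%.
22.928% falls short of the 25% threshold by 2.072 percentage points.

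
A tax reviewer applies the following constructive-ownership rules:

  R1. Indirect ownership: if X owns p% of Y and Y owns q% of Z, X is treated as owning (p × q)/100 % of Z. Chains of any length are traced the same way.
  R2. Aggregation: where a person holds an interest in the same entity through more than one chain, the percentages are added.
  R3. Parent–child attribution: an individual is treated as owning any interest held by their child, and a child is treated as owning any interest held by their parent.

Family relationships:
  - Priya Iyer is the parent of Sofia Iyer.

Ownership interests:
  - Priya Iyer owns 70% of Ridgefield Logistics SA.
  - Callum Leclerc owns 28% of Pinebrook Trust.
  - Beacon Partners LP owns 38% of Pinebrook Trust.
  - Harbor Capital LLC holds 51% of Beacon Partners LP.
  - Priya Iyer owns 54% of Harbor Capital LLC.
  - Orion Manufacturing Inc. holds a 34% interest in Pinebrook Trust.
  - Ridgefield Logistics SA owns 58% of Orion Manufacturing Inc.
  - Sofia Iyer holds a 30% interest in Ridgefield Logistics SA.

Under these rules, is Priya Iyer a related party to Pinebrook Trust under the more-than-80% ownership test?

No

By parent–child attribution (R3), Priya Iyer is treated as also owning Sofia Iyer's interest in Ridgefield Logistics SA, giving 70% + 30% = 100%.
Chain via Harbor Capital LLC → Beacon Partners LP (R1): 54% × 51% × 38% = 10.4652% of Pinebrook Trust.
Chain via Ridgefield Logistics SA → Orion Manufacturing Inc. (R1): 100% × 58% × 34% = 19.72% of Pinebrook Trust.
Aggregating (R2): 10.4652% + 19.72% = 30.1852%.
30.1852% does not exceed the 80% threshold, so Priya is not a related party to Pinebrook Trust.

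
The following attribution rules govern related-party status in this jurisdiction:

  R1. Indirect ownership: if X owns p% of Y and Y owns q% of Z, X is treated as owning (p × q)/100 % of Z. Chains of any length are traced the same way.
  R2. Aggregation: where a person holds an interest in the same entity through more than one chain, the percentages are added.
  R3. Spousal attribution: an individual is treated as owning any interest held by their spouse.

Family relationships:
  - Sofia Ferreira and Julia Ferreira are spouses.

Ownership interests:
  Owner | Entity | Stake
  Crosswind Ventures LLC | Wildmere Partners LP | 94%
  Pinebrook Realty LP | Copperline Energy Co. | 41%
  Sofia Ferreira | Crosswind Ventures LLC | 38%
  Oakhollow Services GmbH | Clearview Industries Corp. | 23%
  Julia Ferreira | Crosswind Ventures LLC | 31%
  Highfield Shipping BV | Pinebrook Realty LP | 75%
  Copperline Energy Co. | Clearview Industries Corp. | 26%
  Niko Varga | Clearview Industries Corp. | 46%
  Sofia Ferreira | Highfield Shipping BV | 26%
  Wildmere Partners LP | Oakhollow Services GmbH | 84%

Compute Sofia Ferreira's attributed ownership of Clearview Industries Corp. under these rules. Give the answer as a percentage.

By spousal attribution (R3), Sofia Ferreira is treated as also owning Julia Ferreira's interest in Crosswind Ventures LLC, giving 38% + 31% = 69%.
Chain via Highfield Shipping BV → Pinebrook Realty LP → Copperline Energy Co. (R1): 26% × 75% × 41% × 26% = 2.0787% of Clearview Industries Corp.
Chain via Crosswind Ventures LLC → Wildmere Partners LP → Oakhollow Services GmbH (R1): 69% × 94% × 84% × 23% = 12.530952% of Clearview Industries Corp.
Aggregating (R2): 2.0787% + 12.530952% = 14.609652%.

14.609652%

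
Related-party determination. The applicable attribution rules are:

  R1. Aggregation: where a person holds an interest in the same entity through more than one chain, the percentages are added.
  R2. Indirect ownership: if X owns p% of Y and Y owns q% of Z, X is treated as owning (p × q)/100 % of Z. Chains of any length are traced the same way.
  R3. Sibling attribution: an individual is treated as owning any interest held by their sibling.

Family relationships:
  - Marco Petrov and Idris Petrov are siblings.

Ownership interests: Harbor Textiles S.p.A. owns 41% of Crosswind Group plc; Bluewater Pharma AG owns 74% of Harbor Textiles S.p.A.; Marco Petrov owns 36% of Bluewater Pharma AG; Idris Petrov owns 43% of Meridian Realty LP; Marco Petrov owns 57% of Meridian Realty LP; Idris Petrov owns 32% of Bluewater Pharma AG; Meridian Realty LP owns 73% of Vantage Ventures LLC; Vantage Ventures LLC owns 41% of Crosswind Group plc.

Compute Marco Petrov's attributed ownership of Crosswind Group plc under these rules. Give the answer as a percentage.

By sibling attribution (R3), Marco Petrov is treated as also owning Idris Petrov's interest in Bluewater Pharma AG, giving 36% + 32% = 68%.
By sibling attribution (R3), Marco Petrov is treated as also owning Idris Petrov's interest in Meridian Realty LP, giving 57% + 43% = 100%.
Chain via Bluewater Pharma AG → Harbor Textiles S.p.A. (R2): 68% × 74% × 41% = 20.6312% of Crosswind Group plc.
Chain via Meridian Realty LP → Vantage Ventures LLC (R2): 100% × 73% × 41% = 29.93% of Crosswind Group plc.
Aggregating (R1): 20.6312% + 29.93% = 50.5612%.

50.5612%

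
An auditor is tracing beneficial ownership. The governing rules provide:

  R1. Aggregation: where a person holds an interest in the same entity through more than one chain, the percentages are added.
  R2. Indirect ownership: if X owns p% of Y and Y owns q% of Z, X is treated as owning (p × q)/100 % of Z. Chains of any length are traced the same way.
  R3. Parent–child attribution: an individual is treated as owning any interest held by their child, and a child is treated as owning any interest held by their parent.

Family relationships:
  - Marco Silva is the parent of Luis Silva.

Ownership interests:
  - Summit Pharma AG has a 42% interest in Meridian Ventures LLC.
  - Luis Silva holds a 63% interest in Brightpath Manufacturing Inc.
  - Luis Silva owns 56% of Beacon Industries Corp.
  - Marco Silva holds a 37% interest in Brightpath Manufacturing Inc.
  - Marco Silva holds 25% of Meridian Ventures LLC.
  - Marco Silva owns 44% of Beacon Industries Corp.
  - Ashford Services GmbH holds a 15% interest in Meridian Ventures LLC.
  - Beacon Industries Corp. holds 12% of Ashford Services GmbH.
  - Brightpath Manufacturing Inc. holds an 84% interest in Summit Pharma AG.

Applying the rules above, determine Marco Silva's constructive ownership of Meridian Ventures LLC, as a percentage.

By parent–child attribution (R3), Marco Silva is treated as also owning Luis Silva's interest in Beacon Industries Corp, giving 44% + 56% = 100%.
By parent–child attribution (R3), Marco Silva is treated as also owning Luis Silva's interest in Brightpath Manufacturing Inc, giving 37% + 63% = 100%.
Chain via Beacon Industries Corp. → Ashford Services GmbH (R2): 100% × 12% × 15% = 1.8% of Meridian Ventures LLC.
Chain via Brightpath Manufacturing Inc. → Summit Pharma AG (R2): 100% × 84% × 42% = 35.28% of Meridian Ventures LLC.
Direct interest in Meridian Ventures LLC: 25%.
Aggregating (R1): 1.8% + 35.28% + 25% = 62.08%.

62.08%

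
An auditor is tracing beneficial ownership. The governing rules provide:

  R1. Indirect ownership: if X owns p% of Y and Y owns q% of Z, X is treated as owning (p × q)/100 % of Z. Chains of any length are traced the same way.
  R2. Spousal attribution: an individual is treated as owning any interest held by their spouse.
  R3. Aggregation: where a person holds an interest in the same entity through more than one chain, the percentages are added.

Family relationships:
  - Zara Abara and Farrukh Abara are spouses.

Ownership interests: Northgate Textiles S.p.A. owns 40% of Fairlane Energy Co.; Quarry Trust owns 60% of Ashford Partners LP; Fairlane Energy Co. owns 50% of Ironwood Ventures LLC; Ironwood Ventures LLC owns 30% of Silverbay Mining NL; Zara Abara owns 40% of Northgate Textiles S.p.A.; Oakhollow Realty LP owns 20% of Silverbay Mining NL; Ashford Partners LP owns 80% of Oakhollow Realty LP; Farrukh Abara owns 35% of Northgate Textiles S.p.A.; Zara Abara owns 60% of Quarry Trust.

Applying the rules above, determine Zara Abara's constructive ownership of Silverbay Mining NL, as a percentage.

10.26%

By spousal attribution (R2), Zara Abara is treated as also owning Farrukh Abara's interest in Northgate Textiles S.p.A, giving 40% + 35% = 75%.
Chain via Northgate Textiles S.p.A. → Fairlane Energy Co. → Ironwood Ventures LLC (R1): 75% × 40% × 50% × 30% = 4.5% of Silverbay Mining NL.
Chain via Quarry Trust → Ashford Partners LP → Oakhollow Realty LP (R1): 60% × 60% × 80% × 20% = 5.76% of Silverbay Mining NL.
Aggregating (R3): 4.5% + 5.76% = 10.26%.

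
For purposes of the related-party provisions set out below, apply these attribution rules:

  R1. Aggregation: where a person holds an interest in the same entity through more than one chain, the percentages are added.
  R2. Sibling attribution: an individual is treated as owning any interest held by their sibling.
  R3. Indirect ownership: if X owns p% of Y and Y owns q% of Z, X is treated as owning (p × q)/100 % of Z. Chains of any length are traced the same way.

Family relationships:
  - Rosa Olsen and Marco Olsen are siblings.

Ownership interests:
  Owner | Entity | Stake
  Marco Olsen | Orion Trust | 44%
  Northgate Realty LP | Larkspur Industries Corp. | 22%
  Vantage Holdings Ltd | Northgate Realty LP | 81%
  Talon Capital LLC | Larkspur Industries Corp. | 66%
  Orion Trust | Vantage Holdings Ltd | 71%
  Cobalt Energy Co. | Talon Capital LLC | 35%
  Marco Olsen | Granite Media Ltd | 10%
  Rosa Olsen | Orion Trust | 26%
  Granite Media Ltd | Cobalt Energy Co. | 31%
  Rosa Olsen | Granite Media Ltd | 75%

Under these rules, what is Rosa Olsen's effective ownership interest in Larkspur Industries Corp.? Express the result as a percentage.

By sibling attribution (R2), Rosa Olsen is treated as also owning Marco Olsen's interest in Orion Trust, giving 26% + 44% = 70%.
By sibling attribution (R2), Rosa Olsen is treated as also owning Marco Olsen's interest in Granite Media Ltd, giving 75% + 10% = 85%.
Chain via Orion Trust → Vantage Holdings Ltd → Northgate Realty LP (R3): 70% × 71% × 81% × 22% = 8.85654% of Larkspur Industries Corp.
Chain via Granite Media Ltd → Cobalt Energy Co. → Talon Capital LLC (R3): 85% × 31% × 35% × 66% = 6.08685% of Larkspur Industries Corp.
Aggregating (R1): 8.85654% + 6.08685% = 14.94339%.

14.94339%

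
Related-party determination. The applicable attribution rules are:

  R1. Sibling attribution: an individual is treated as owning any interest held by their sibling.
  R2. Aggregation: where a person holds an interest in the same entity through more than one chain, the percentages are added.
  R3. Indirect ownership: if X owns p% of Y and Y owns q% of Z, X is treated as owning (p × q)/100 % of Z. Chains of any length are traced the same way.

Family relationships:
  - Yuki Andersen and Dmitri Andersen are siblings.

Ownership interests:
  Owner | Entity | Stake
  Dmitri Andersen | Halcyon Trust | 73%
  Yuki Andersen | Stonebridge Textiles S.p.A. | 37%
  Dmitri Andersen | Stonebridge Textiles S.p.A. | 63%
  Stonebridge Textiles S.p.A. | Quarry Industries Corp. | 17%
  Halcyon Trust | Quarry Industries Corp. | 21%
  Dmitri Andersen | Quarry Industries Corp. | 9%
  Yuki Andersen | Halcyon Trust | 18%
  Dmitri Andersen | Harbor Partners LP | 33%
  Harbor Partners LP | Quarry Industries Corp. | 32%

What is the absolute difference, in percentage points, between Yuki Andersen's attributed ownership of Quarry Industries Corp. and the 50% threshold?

5.67

By sibling attribution (R1), Yuki Andersen is treated as also owning Dmitri Andersen's interest in Stonebridge Textiles S.p.A, giving 37% + 63% = 100%.
By sibling attribution (R1), Yuki Andersen is treated as also owning Dmitri Andersen's interest in Halcyon Trust, giving 18% + 73% = 91%.
By sibling attribution (R1), Yuki Andersen is treated as owning Dmitri Andersen's 33% interest in Harbor Partners LP.
By sibling attribution (R1), Yuki Andersen is treated as owning Dmitri Andersen's 9% interest in Quarry Industries Corp.
Chain via Stonebridge Textiles S.p.A. (R3): 100% × 17% = 17% of Quarry Industries Corp.
Chain via Halcyon Trust (R3): 91% × 21% = 19.11% of Quarry Industries Corp.
Chain via Harbor Partners LP (R3): 33% × 32% = 10.56% of Quarry Industries Corp.
Direct interest in Quarry Industries Corp: 9%.
Aggregating (R2): 17% + 19.11% + 10.56% + 9% = 55.67%.
55.67% exceeds the 50% threshold by 5.67 percentage points.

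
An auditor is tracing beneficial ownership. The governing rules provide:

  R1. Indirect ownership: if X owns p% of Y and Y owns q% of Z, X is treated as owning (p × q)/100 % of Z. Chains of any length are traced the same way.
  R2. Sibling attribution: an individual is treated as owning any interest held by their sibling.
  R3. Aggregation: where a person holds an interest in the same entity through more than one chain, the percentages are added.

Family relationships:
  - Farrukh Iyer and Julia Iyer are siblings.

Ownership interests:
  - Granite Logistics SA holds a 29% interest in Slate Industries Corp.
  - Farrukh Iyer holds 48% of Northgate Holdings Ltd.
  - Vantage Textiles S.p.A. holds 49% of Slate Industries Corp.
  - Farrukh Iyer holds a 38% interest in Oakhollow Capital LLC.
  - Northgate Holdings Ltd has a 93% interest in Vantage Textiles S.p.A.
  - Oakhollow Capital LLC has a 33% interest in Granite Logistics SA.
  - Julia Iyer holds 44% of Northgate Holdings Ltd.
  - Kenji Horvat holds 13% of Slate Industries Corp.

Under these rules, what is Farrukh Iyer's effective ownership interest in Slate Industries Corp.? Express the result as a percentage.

By sibling attribution (R2), Farrukh Iyer is treated as also owning Julia Iyer's interest in Northgate Holdings Ltd, giving 48% + 44% = 92%.
Chain via Northgate Holdings Ltd → Vantage Textiles S.p.A. (R1): 92% × 93% × 49% = 41.9244% of Slate Industries Corp.
Chain via Oakhollow Capital LLC → Granite Logistics SA (R1): 38% × 33% × 29% = 3.6366% of Slate Industries Corp.
Aggregating (R3): 41.9244% + 3.6366% = 45.561%.

45.561%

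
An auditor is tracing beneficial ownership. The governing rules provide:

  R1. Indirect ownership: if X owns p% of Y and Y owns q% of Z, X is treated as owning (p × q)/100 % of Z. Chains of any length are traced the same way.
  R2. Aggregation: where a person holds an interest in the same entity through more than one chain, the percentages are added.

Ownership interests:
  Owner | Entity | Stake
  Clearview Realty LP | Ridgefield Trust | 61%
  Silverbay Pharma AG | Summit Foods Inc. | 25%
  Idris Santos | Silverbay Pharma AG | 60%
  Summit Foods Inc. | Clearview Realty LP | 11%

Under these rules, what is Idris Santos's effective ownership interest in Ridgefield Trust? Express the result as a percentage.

Chain via Silverbay Pharma AG → Summit Foods Inc. → Clearview Realty LP (R1): 60% × 25% × 11% × 61% = 1.0065% of Ridgefield Trust.

1.0065%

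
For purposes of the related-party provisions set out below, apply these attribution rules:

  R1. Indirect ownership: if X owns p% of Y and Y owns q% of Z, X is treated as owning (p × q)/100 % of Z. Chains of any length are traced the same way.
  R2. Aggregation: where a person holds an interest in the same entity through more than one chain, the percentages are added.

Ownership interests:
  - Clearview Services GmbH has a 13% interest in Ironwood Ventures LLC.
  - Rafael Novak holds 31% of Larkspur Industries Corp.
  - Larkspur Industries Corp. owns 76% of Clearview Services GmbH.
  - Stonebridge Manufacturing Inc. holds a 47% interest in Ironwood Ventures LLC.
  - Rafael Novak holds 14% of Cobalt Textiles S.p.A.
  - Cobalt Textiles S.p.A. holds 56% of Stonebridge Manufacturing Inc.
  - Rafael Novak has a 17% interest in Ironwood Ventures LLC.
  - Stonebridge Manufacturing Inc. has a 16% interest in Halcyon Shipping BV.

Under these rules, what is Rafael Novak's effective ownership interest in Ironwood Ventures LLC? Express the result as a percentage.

Chain via Cobalt Textiles S.p.A. → Stonebridge Manufacturing Inc. (R1): 14% × 56% × 47% = 3.6848% of Ironwood Ventures LLC.
Chain via Larkspur Industries Corp. → Clearview Services GmbH (R1): 31% × 76% × 13% = 3.0628% of Ironwood Ventures LLC.
Direct interest in Ironwood Ventures LLC: 17%.
Aggregating (R2): 3.6848% + 3.0628% + 17% = 23.7476%.

23.7476%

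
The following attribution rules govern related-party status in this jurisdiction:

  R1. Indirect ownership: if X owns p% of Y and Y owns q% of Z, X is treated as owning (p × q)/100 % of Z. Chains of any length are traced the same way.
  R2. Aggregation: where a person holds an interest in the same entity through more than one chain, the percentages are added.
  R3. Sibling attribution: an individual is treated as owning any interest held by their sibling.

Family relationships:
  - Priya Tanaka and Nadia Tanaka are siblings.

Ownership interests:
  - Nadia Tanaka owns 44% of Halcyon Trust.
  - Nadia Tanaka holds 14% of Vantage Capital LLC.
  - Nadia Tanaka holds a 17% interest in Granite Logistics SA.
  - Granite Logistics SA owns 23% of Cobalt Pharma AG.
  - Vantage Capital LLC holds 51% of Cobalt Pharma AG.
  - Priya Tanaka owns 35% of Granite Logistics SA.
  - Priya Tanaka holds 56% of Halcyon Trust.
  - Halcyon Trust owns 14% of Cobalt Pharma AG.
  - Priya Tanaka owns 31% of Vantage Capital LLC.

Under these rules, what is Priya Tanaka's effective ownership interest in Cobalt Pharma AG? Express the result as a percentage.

By sibling attribution (R3), Priya Tanaka is treated as also owning Nadia Tanaka's interest in Vantage Capital LLC, giving 31% + 14% = 45%.
By sibling attribution (R3), Priya Tanaka is treated as also owning Nadia Tanaka's interest in Halcyon Trust, giving 56% + 44% = 100%.
By sibling attribution (R3), Priya Tanaka is treated as also owning Nadia Tanaka's interest in Granite Logistics SA, giving 35% + 17% = 52%.
Chain via Vantage Capital LLC (R1): 45% × 51% = 22.95% of Cobalt Pharma AG.
Chain via Halcyon Trust (R1): 100% × 14% = 14% of Cobalt Pharma AG.
Chain via Granite Logistics SA (R1): 52% × 23% = 11.96% of Cobalt Pharma AG.
Aggregating (R2): 22.95% + 14% + 11.96% = 48.91%.

48.91%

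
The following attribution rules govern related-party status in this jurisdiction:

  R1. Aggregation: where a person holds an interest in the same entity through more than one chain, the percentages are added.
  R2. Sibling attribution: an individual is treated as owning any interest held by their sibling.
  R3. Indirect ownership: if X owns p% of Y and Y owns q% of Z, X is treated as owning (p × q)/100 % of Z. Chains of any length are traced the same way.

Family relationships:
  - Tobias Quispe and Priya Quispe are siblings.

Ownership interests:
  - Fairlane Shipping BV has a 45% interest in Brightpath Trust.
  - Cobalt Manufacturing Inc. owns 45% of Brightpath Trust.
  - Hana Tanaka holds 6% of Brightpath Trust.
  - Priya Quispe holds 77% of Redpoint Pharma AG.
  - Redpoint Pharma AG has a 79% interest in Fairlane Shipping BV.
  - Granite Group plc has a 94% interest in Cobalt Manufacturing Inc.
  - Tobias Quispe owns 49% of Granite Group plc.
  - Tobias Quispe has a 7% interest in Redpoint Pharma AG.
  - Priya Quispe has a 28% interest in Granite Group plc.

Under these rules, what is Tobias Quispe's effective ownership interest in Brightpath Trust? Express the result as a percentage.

62.433%

By sibling attribution (R2), Tobias Quispe is treated as also owning Priya Quispe's interest in Redpoint Pharma AG, giving 7% + 77% = 84%.
By sibling attribution (R2), Tobias Quispe is treated as also owning Priya Quispe's interest in Granite Group plc, giving 49% + 28% = 77%.
Chain via Redpoint Pharma AG → Fairlane Shipping BV (R3): 84% × 79% × 45% = 29.862% of Brightpath Trust.
Chain via Granite Group plc → Cobalt Manufacturing Inc. (R3): 77% × 94% × 45% = 32.571% of Brightpath Trust.
Aggregating (R1): 29.862% + 32.571% = 62.433%.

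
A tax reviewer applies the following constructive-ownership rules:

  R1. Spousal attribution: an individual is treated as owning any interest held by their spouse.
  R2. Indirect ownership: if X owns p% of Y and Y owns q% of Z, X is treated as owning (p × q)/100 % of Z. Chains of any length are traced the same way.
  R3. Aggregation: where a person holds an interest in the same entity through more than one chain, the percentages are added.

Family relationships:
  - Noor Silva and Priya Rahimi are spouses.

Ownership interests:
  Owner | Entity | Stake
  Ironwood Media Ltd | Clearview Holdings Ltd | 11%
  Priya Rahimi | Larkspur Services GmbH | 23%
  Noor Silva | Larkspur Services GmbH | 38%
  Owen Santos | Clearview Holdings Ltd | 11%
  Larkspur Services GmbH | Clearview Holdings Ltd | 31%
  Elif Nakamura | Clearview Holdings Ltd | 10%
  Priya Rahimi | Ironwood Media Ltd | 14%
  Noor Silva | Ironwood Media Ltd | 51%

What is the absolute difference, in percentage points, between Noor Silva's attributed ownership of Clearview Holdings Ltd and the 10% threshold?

By spousal attribution (R1), Noor Silva is treated as also owning Priya Rahimi's interest in Ironwood Media Ltd, giving 51% + 14% = 65%.
By spousal attribution (R1), Noor Silva is treated as also owning Priya Rahimi's interest in Larkspur Services GmbH, giving 38% + 23% = 61%.
Chain via Ironwood Media Ltd (R2): 65% × 11% = 7.15% of Clearview Holdings Ltd.
Chain via Larkspur Services GmbH (R2): 61% × 31% = 18.91% of Clearview Holdings Ltd.
Aggregating (R3): 7.15% + 18.91% = 26.06%.
26.06% exceeds the 10% threshold by 16.06 percentage points.

16.06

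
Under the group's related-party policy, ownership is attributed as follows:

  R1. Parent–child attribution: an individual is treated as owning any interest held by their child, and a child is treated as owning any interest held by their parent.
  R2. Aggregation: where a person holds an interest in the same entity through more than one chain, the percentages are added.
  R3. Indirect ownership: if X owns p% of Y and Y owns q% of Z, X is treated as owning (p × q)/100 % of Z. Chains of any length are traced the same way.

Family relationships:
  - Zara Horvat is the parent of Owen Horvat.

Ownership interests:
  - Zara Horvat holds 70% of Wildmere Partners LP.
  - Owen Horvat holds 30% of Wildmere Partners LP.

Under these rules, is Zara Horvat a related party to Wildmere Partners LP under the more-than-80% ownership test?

By parent–child attribution (R1), Zara Horvat is treated as also owning Owen Horvat's interest in Wildmere Partners LP, giving 70% + 30% = 100%.
Direct interest in Wildmere Partners LP: 100%.
100% exceeds the 80% threshold, so Zara is a related party to Wildmere Partners LP.

Yes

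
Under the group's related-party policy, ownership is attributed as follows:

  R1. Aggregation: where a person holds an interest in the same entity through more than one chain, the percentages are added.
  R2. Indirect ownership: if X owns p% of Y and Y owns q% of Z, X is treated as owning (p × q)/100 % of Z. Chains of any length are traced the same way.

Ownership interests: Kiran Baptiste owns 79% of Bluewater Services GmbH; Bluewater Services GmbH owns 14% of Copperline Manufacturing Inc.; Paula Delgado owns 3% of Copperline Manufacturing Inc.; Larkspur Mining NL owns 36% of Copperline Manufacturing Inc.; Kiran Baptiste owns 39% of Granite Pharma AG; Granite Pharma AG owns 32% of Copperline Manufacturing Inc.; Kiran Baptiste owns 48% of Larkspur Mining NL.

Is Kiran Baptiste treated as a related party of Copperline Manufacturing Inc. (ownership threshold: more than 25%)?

Yes

Chain via Larkspur Mining NL (R2): 48% × 36% = 17.28% of Copperline Manufacturing Inc.
Chain via Bluewater Services GmbH (R2): 79% × 14% = 11.06% of Copperline Manufacturing Inc.
Chain via Granite Pharma AG (R2): 39% × 32% = 12.48% of Copperline Manufacturing Inc.
Aggregating (R1): 17.28% + 11.06% + 12.48% = 40.82%.
40.82% exceeds the 25% threshold, so Kiran is a related party to Copperline Manufacturing Inc.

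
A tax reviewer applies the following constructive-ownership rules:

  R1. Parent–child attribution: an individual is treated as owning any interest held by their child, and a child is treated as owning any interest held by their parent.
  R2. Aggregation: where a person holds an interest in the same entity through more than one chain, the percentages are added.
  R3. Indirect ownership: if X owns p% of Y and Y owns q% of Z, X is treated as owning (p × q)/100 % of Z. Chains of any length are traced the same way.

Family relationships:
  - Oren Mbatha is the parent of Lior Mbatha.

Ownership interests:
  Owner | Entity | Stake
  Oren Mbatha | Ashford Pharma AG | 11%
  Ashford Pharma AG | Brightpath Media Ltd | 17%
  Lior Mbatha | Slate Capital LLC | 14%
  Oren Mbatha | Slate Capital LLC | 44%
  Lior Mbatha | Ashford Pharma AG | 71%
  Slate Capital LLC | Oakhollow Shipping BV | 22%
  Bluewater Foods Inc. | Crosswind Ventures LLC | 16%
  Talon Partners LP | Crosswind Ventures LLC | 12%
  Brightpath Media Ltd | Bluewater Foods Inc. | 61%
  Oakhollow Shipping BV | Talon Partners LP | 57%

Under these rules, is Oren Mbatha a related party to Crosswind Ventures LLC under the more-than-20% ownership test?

By parent–child attribution (R1), Oren Mbatha is treated as also owning Lior Mbatha's interest in Slate Capital LLC, giving 44% + 14% = 58%.
By parent–child attribution (R1), Oren Mbatha is treated as also owning Lior Mbatha's interest in Ashford Pharma AG, giving 11% + 71% = 82%.
Chain via Slate Capital LLC → Oakhollow Shipping BV → Talon Partners LP (R3): 58% × 22% × 57% × 12% = 0.872784% of Crosswind Ventures LLC.
Chain via Ashford Pharma AG → Brightpath Media Ltd → Bluewater Foods Inc. (R3): 82% × 17% × 61% × 16% = 1.360544% of Crosswind Ventures LLC.
Aggregating (R2): 0.872784% + 1.360544% = 2.233328%.
2.233328% does not exceed the 20% threshold, so Oren is not a related party to Crosswind Ventures LLC.

No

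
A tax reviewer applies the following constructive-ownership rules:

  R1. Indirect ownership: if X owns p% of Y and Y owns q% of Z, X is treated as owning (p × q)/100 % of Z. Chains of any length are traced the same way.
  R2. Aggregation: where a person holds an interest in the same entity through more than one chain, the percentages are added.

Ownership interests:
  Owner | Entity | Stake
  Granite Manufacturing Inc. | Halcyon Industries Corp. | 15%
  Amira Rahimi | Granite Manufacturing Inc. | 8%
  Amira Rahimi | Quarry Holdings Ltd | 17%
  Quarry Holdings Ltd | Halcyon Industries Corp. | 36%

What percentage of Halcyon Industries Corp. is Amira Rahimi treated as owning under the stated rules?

Chain via Granite Manufacturing Inc. (R1): 8% × 15% = 1.2% of Halcyon Industries Corp.
Chain via Quarry Holdings Ltd (R1): 17% × 36% = 6.12% of Halcyon Industries Corp.
Aggregating (R2): 1.2% + 6.12% = 7.32%.

7.32%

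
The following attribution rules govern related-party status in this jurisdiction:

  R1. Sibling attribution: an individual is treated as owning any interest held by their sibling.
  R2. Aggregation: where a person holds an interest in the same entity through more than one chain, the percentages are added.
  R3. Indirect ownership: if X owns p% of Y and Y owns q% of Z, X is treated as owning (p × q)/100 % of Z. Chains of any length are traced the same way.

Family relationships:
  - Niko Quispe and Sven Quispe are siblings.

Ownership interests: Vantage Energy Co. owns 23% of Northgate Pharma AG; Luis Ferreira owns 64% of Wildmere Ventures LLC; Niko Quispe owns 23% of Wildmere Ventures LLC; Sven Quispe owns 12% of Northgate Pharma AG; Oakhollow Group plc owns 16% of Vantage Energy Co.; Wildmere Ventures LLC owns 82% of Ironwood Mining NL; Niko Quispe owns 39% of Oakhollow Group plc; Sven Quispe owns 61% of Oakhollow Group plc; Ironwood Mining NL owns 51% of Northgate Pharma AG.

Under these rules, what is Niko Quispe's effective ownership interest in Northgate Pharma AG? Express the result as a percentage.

By sibling attribution (R1), Niko Quispe is treated as also owning Sven Quispe's interest in Oakhollow Group plc, giving 39% + 61% = 100%.
By sibling attribution (R1), Niko Quispe is treated as owning Sven Quispe's 12% interest in Northgate Pharma AG.
Chain via Oakhollow Group plc → Vantage Energy Co. (R3): 100% × 16% × 23% = 3.68% of Northgate Pharma AG.
Chain via Wildmere Ventures LLC → Ironwood Mining NL (R3): 23% × 82% × 51% = 9.6186% of Northgate Pharma AG.
Direct interest in Northgate Pharma AG: 12%.
Aggregating (R2): 3.68% + 9.6186% + 12% = 25.2986%.

25.2986%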